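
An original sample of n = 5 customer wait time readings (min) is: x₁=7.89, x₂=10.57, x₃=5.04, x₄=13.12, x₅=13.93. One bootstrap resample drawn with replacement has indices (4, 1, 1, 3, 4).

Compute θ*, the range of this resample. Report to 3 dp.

Resample values: 13.12, 7.89, 7.89, 5.04, 13.12.
Range = 13.12 − 5.04 = 8.080

θ* = 8.080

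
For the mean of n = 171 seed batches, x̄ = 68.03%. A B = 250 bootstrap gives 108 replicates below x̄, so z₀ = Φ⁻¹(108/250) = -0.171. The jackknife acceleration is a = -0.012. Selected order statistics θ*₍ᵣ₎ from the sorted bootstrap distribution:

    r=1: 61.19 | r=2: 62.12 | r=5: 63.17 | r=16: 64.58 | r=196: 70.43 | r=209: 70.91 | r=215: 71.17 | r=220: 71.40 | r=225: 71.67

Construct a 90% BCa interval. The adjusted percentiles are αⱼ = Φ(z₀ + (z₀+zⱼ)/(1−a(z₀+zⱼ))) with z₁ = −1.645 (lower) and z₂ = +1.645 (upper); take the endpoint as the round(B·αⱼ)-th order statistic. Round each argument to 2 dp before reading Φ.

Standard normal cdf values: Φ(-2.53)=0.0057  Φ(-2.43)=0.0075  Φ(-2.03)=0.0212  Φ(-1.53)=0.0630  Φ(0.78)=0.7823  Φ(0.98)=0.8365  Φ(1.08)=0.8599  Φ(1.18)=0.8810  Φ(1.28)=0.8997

(63.17, 71.67)

Lower: z₀ + z₁ = -0.171 + (-1.645) = -1.816; 1 − a(z₀+z₁) = 1 − (-0.012)(-1.816) = 0.9782; argument = -0.171 + (-1.816)/0.9782 = -2.0275 → -2.03.
α₁ = Φ(-2.03) = 0.0212; rank = round(250 × 0.0212) = 5; θ*₍5₎ = 63.17.
Upper: z₀ + z₂ = 1.474; 1 − a(z₀+z₂) = 1.0177; argument = 1.2774 → 1.28; α₂ = 0.8997; rank = 225; θ*₍225₎ = 71.67.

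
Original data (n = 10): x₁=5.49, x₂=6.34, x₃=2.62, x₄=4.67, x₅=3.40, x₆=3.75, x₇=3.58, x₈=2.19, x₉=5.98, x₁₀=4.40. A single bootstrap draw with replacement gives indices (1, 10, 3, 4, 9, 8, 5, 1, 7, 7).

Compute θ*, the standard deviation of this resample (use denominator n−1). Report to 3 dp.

θ* = 1.277

Resample values: 5.49, 4.40, 2.62, 4.67, 5.98, 2.19, 3.40, 5.49, 3.58, 3.58.
Mean = 4.1400; sum of squared deviations = 14.6668
s² = 14.6668 / 9 = 1.6296
s = √1.6296 = 1.277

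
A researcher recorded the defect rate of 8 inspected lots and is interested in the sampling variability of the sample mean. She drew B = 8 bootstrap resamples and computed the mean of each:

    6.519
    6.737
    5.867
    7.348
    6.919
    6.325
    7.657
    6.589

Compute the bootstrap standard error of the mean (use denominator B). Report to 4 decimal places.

SE* = 0.5301

Bootstrap SE is the standard deviation of the 8 replicate means.
Mean of replicates: (6.519 + 6.737 + 5.867 + 7.348 + 6.919 + 6.325 + 7.657 + 6.589) / 8 = 53.96100 / 8 = 6.74512
Sum of squared deviations: (−0.22612)² + (−0.00812)² + (−0.87812)² + (+0.60288)² + (+0.17387)² + (−0.42012)² + (+0.91188)² + (−0.15612)² = 2.24839
Variance = 2.24839 / 8 = 0.28105
SE* = √0.28105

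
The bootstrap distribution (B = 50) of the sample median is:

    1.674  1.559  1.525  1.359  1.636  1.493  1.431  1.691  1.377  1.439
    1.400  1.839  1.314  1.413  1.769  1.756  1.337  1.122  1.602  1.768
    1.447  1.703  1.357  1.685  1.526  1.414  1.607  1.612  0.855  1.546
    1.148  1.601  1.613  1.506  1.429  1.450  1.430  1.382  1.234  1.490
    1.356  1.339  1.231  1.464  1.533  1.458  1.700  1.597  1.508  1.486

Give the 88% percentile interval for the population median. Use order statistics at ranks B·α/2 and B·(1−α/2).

(1.148, 1.756)

Sorted replicates: 0.855, 1.122, 1.148, 1.231, 1.234, 1.314, 1.337, 1.339, 1.356, 1.357, 1.359, 1.377, 1.382, 1.400, 1.413, 1.414, 1.429, 1.430, 1.431, 1.439, 1.447, 1.450, 1.458, 1.464, 1.486, 1.490, 1.493, 1.506, 1.508, 1.525, 1.526, 1.533, 1.546, 1.559, 1.597, 1.601, 1.602, 1.607, 1.612, 1.613, 1.636, 1.674, 1.685, 1.691, 1.700, 1.703, 1.756, 1.768, 1.769, 1.839
α = 0.12; lower rank = 50 × 0.060 = 3; upper rank = 50 × 0.940 = 47.
The 3rd smallest replicate is 1.148; the 47th is 1.756.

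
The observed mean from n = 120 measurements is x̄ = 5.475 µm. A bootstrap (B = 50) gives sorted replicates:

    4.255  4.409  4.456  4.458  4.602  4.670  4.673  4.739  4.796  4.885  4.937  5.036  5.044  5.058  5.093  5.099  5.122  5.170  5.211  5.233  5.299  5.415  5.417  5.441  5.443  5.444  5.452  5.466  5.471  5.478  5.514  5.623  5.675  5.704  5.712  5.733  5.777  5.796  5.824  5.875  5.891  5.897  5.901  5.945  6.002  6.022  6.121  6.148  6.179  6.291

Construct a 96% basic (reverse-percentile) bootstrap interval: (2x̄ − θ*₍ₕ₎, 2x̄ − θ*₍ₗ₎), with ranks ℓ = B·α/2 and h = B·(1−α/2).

Percentile endpoints at ranks 1 and 49: θ*₍1₎ = 4.255, θ*₍49₎ = 6.179.
Basic interval reflects these around x̄:
  lower = 2 × 5.475 − 6.179 = 4.771
  upper = 2 × 5.475 − 4.255 = 6.695

(4.771, 6.695)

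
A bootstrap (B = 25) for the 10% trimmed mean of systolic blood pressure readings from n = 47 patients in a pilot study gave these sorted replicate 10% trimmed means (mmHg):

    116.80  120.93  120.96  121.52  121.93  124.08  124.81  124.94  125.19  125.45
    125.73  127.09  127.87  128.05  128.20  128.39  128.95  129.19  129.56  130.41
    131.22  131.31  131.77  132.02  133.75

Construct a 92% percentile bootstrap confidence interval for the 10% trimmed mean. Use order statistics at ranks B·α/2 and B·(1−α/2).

α = 0.08; lower rank = 25 × 0.040 = 1; upper rank = 25 × 0.960 = 24.
The 1st smallest replicate is 116.80; the 24th is 132.02.

(116.80, 132.02)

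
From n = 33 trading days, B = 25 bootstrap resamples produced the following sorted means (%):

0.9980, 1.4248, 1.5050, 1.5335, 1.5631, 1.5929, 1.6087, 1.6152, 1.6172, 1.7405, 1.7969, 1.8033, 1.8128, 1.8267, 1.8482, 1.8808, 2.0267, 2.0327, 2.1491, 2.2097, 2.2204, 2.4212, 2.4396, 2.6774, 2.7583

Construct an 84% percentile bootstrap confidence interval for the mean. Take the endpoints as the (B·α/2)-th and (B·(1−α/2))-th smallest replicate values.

α = 0.16; lower rank = 25 × 0.080 = 2; upper rank = 25 × 0.920 = 23.
The 2nd smallest replicate is 1.4248; the 23rd is 2.4396.

(1.4248, 2.4396)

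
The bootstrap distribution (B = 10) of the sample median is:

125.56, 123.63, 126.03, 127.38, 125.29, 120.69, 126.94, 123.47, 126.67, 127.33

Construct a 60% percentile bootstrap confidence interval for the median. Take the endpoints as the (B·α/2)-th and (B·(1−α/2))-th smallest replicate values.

Sorted replicates: 120.69, 123.47, 123.63, 125.29, 125.56, 126.03, 126.67, 126.94, 127.33, 127.38
α = 0.40; lower rank = 10 × 0.200 = 2; upper rank = 10 × 0.800 = 8.
The 2nd smallest replicate is 123.47; the 8th is 126.94.

(123.47, 126.94)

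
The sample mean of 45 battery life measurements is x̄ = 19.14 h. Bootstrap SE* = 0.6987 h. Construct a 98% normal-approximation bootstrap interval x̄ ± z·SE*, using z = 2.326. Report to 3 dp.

Margin = 2.326 × 0.6987 = 1.6252
Interval: 19.14 ± 1.6252

(17.515, 20.765)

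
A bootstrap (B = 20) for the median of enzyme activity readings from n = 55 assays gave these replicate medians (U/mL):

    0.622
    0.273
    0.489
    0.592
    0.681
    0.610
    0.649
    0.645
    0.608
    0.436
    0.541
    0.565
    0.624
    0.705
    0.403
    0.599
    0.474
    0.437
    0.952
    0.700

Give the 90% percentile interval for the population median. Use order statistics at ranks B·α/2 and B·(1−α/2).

Sorted replicates: 0.273, 0.403, 0.436, 0.437, 0.474, 0.489, 0.541, 0.565, 0.592, 0.599, 0.608, 0.610, 0.622, 0.624, 0.645, 0.649, 0.681, 0.700, 0.705, 0.952
α = 0.10; lower rank = 20 × 0.050 = 1; upper rank = 20 × 0.950 = 19.
The 1st smallest replicate is 0.273; the 19th is 0.705.

(0.273, 0.705)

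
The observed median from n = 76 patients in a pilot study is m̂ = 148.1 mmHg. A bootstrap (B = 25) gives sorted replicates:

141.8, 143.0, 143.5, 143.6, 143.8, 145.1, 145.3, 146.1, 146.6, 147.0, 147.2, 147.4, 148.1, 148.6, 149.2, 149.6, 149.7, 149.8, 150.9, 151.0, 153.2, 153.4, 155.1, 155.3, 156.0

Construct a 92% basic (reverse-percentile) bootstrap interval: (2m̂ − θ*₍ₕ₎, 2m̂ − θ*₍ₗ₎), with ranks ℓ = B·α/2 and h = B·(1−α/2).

(140.9, 154.4)

Percentile endpoints at ranks 1 and 24: θ*₍1₎ = 141.8, θ*₍24₎ = 155.3.
Basic interval reflects these around m̂:
  lower = 2 × 148.1 − 155.3 = 140.9
  upper = 2 × 148.1 − 141.8 = 154.4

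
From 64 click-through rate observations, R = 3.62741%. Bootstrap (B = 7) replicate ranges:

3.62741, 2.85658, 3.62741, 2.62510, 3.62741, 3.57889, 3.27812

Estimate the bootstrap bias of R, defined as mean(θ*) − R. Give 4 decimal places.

mean(θ*) = (3.62741 + 2.85658 + 3.62741 + 2.62510 + 3.62741 + 3.57889 + 3.27812) / 7 = 3.31727
bias = 3.31727 − 3.62741

bias = −0.3101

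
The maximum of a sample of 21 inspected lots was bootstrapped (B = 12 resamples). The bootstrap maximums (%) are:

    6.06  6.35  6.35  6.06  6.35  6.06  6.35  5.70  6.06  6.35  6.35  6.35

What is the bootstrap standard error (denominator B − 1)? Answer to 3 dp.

Bootstrap SE is the standard deviation of the 12 replicate maximums.
Mean of replicates: (6.06 + 6.35 + 6.35 + 6.06 + 6.35 + 6.06 + 6.35 + 5.70 + 6.06 + 6.35 + 6.35 + 6.35) / 12 = 74.3900 / 12 = 6.1992
Sum of squared deviations: (−0.1392)² + (+0.1508)² + (+0.1508)² + (−0.1392)² + (+0.1508)² + (−0.1392)² + (+0.1508)² + (−0.4992)² + (−0.1392)² + (+0.1508)² + (+0.1508)² + (+0.1508)² = 0.4859
Variance = 0.4859 / 11 = 0.0442
SE* = √0.0442

SE* = 0.210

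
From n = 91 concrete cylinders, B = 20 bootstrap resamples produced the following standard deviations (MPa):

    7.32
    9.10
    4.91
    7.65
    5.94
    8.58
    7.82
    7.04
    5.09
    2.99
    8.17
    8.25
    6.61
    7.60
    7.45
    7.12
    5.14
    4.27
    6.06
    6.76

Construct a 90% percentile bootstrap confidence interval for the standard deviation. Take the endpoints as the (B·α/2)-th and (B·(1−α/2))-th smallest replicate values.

(2.99, 8.58)

Sorted replicates: 2.99, 4.27, 4.91, 5.09, 5.14, 5.94, 6.06, 6.61, 6.76, 7.04, 7.12, 7.32, 7.45, 7.60, 7.65, 7.82, 8.17, 8.25, 8.58, 9.10
α = 0.10; lower rank = 20 × 0.050 = 1; upper rank = 20 × 0.950 = 19.
The 1st smallest replicate is 2.99; the 19th is 8.58.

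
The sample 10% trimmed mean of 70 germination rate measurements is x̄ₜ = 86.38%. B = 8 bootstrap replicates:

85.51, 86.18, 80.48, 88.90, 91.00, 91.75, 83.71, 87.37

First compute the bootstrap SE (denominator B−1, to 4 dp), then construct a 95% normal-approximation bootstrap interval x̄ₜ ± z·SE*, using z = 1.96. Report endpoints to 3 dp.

Mean of replicates = 86.8625; sum of squared deviations = 98.3851; SE* = √(98.3851/7) = 3.7490
Margin = 1.96 × 3.7490 = 7.3480
Interval: 86.38 ± 7.3480

(79.032, 93.728)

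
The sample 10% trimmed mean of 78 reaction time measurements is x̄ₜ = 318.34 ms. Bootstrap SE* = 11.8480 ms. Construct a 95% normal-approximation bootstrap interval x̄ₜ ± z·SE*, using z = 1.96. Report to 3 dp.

Margin = 1.96 × 11.8480 = 23.2221
Interval: 318.34 ± 23.2221

(295.118, 341.562)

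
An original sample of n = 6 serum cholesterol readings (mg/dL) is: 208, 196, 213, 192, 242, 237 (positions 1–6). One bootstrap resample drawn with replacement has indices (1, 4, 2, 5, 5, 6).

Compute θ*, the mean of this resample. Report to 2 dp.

θ* = 219.50

Resample values: 208, 192, 196, 242, 242, 237.
Mean = (208 + 192 + 196 + 242 + 242 + 237) / 6 = 1317.0 / 6 = 219.50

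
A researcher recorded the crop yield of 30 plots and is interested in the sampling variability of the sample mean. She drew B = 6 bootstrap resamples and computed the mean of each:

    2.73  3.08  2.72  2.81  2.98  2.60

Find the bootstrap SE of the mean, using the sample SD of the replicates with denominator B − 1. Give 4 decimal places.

SE* = 0.1788

Bootstrap SE is the standard deviation of the 6 replicate means.
Mean of replicates: (2.73 + 3.08 + 2.72 + 2.81 + 2.98 + 2.60) / 6 = 16.92000 / 6 = 2.82000
Sum of squared deviations: (−0.09000)² + (+0.26000)² + (−0.10000)² + (−0.01000)² + (+0.16000)² + (−0.22000)² = 0.15980
Variance = 0.15980 / 5 = 0.03196
SE* = √0.03196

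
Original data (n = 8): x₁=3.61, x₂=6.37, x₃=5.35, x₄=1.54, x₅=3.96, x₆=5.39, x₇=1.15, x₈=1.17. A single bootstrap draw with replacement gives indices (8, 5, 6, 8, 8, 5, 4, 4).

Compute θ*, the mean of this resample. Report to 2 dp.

Resample values: 1.17, 3.96, 5.39, 1.17, 1.17, 3.96, 1.54, 1.54.
Mean = (1.17 + 3.96 + 5.39 + 1.17 + 1.17 + 3.96 + 1.54 + 1.54) / 8 = 19.900 / 8 = 2.49

θ* = 2.49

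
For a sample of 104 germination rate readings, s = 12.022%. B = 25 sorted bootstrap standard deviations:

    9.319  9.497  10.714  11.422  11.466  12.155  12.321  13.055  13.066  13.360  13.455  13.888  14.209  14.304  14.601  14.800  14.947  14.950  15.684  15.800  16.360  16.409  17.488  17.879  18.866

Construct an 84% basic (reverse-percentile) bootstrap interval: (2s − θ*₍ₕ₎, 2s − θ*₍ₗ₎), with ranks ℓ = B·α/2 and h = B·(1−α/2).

Percentile endpoints at ranks 2 and 23: θ*₍2₎ = 9.497, θ*₍23₎ = 17.488.
Basic interval reflects these around s:
  lower = 2 × 12.022 − 17.488 = 6.556
  upper = 2 × 12.022 − 9.497 = 14.547

(6.556, 14.547)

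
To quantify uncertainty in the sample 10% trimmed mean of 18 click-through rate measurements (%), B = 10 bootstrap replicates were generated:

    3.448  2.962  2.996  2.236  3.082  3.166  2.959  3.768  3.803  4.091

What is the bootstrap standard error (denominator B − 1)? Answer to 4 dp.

SE* = 0.5392

Bootstrap SE is the standard deviation of the 10 replicate 10% trimmed means.
Mean of replicates: (3.448 + 2.962 + 2.996 + 2.236 + 3.082 + 3.166 + 2.959 + 3.768 + 3.803 + 4.091) / 10 = 32.51100 / 10 = 3.25110
Sum of squared deviations: (+0.19690)² + (−0.28910)² + (−0.25510)² + (−1.01510)² + (−0.16910)² + (−0.08510)² + (−0.29210)² + (+0.51690)² + (+0.55190)² + (+0.83990)² = 2.61622
Variance = 2.61622 / 9 = 0.29069
SE* = √0.29069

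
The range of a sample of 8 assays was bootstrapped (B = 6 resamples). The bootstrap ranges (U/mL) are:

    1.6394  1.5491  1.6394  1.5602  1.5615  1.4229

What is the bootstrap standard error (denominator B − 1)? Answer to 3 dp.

Bootstrap SE is the standard deviation of the 6 replicate ranges.
Mean of replicates: (1.6394 + 1.5491 + 1.6394 + 1.5602 + 1.5615 + 1.4229) / 6 = 9.37250 / 6 = 1.56208
Sum of squared deviations: (+0.07732)² + (−0.01298)² + (+0.07732)² + (−0.00188)² + (−0.00058)² + (−0.13918)² = 0.03150
Variance = 0.03150 / 5 = 0.00630
SE* = √0.00630

SE* = 0.079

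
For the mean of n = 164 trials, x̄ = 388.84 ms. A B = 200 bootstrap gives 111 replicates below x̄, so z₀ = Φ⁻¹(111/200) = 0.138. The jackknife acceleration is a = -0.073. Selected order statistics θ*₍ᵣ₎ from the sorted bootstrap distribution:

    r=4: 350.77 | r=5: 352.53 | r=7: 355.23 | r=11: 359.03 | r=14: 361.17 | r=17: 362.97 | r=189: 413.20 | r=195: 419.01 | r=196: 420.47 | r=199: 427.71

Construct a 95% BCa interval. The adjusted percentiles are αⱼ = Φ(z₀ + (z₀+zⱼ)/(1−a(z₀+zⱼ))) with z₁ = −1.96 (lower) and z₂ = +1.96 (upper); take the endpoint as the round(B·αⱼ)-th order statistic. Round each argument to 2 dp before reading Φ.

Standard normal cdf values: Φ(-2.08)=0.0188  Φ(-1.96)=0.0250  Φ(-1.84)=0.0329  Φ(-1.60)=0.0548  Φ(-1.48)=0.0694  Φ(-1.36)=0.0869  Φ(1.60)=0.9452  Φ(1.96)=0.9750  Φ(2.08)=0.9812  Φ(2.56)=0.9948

(352.53, 419.01)

Lower: z₀ + z₁ = 0.138 + (-1.960) = -1.822; 1 − a(z₀+z₁) = 1 − (-0.073)(-1.822) = 0.8670; argument = 0.138 + (-1.822)/0.8670 = -1.9635 → -1.96.
α₁ = Φ(-1.96) = 0.0250; rank = round(200 × 0.0250) = 5; θ*₍5₎ = 352.53.
Upper: z₀ + z₂ = 2.098; 1 − a(z₀+z₂) = 1.1532; argument = 1.9574 → 1.96; α₂ = 0.9750; rank = 195; θ*₍195₎ = 419.01.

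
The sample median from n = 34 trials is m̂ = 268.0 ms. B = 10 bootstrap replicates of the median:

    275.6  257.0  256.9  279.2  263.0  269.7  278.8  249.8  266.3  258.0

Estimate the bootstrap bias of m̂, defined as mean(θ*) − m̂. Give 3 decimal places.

bias = −2.570

mean(θ*) = (275.6 + 257.0 + 256.9 + 279.2 + 263.0 + 269.7 + 278.8 + 249.8 + 266.3 + 258.0) / 10 = 265.4300
bias = 265.4300 − 268.0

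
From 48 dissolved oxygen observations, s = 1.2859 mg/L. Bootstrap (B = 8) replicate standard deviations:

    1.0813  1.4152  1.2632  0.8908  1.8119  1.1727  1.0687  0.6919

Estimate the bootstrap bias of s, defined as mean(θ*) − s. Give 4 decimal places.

bias = −0.1114

mean(θ*) = (1.0813 + 1.4152 + 1.2632 + 0.8908 + 1.8119 + 1.1727 + 1.0687 + 0.6919) / 8 = 1.17446
bias = 1.17446 − 1.2859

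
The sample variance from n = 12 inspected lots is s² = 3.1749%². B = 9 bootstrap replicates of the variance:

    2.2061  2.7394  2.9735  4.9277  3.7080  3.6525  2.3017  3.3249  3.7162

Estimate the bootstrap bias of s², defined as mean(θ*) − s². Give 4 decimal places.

mean(θ*) = (2.2061 + 2.7394 + 2.9735 + 4.9277 + 3.7080 + 3.6525 + 2.3017 + 3.3249 + 3.7162) / 9 = 3.28333
bias = 3.28333 − 3.1749

bias = +0.1084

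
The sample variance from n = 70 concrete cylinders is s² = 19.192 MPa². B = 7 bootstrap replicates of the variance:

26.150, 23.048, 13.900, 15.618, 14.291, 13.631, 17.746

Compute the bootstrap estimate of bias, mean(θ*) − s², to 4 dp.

mean(θ*) = (26.150 + 23.048 + 13.900 + 15.618 + 14.291 + 13.631 + 17.746) / 7 = 17.76914
bias = 17.76914 − 19.192

bias = −1.4229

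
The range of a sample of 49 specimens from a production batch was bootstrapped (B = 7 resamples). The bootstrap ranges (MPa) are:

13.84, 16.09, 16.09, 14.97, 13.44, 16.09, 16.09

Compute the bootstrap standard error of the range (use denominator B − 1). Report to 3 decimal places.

SE* = 1.166

Bootstrap SE is the standard deviation of the 7 replicate ranges.
Mean of replicates: (13.84 + 16.09 + 16.09 + 14.97 + 13.44 + 16.09 + 16.09) / 7 = 106.6100 / 7 = 15.2300
Sum of squared deviations: (−1.3900)² + (+0.8600)² + (+0.8600)² + (−0.2600)² + (−1.7900)² + (+0.8600)² + (+0.8600)² = 8.1622
Variance = 8.1622 / 6 = 1.3604
SE* = √1.3604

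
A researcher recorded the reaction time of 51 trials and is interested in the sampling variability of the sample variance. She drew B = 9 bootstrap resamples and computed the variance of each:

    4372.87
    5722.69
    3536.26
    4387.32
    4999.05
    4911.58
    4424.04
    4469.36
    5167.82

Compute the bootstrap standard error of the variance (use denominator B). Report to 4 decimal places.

SE* = 584.6899

Bootstrap SE is the standard deviation of the 9 replicate variances.
Mean of replicates: (4372.87 + 5722.69 + 3536.26 + 4387.32 + 4999.05 + 4911.58 + 4424.04 + 4469.36 + 5167.82) / 9 = 41990.99000 / 9 = 4665.66556
Sum of squared deviations: (−292.79556)² + (+1057.02444)² + (−1129.40556)² + (−278.34556)² + (+333.38444)² + (+245.91444)² + (−241.62556)² + (−196.30556)² + (+502.15444)² = 3076760.03882
Variance = 3076760.03882 / 9 = 341862.22654
SE* = √341862.22654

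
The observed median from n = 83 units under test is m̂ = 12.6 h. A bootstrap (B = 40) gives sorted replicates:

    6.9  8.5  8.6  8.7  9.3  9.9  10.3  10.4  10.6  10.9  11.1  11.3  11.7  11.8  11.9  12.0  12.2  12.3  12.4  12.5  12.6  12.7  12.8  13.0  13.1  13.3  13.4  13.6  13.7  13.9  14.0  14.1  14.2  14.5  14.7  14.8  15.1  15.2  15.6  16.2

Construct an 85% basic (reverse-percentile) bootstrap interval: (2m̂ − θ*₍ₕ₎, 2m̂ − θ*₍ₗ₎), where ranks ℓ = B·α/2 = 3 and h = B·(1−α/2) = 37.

(10.1, 16.6)

Percentile endpoints at ranks 3 and 37: θ*₍3₎ = 8.6, θ*₍37₎ = 15.1.
Basic interval reflects these around m̂:
  lower = 2 × 12.6 − 15.1 = 10.1
  upper = 2 × 12.6 − 8.6 = 16.6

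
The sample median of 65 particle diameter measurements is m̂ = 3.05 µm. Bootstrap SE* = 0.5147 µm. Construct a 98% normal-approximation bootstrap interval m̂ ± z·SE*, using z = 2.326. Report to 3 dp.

Margin = 2.326 × 0.5147 = 1.1972
Interval: 3.05 ± 1.1972

(1.853, 4.247)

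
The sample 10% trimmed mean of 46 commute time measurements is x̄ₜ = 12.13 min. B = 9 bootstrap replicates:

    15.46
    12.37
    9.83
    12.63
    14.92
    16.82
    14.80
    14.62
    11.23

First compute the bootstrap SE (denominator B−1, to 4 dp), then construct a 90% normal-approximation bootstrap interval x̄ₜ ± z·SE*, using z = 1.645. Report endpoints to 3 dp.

Mean of replicates = 13.6311; sum of squared deviations = 40.3257; SE* = √(40.3257/8) = 2.2452
Margin = 1.645 × 2.2452 = 3.6934
Interval: 12.13 ± 3.6934

(8.437, 15.823)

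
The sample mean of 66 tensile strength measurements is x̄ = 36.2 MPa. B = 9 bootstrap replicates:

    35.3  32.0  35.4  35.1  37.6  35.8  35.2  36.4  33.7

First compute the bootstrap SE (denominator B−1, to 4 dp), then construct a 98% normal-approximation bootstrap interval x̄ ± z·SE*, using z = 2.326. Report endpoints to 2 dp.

Mean of replicates = 35.1667; sum of squared deviations = 20.1000; SE* = √(20.1000/8) = 1.5851
Margin = 2.326 × 1.5851 = 3.687
Interval: 36.2 ± 3.687

(32.51, 39.89)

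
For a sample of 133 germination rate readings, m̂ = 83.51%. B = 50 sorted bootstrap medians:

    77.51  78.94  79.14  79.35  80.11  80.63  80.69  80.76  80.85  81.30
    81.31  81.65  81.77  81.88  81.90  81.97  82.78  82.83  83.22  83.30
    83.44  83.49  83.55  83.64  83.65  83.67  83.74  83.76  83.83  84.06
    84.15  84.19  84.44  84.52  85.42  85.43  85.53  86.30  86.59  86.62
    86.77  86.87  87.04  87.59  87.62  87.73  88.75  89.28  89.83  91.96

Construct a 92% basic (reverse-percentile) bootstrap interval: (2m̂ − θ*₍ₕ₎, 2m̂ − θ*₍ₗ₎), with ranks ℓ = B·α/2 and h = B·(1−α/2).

Percentile endpoints at ranks 2 and 48: θ*₍2₎ = 78.94, θ*₍48₎ = 89.28.
Basic interval reflects these around m̂:
  lower = 2 × 83.51 − 89.28 = 77.74
  upper = 2 × 83.51 − 78.94 = 88.08

(77.74, 88.08)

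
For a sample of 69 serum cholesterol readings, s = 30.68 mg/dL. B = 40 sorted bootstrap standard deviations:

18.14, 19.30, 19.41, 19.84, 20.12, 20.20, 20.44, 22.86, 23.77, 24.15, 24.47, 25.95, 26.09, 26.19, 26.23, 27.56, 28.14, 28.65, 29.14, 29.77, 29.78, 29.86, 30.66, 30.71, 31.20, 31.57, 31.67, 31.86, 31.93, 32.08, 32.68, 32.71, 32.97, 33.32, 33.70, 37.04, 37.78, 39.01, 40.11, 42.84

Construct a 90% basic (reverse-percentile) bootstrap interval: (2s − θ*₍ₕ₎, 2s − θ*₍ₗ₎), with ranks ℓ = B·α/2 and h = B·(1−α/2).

Percentile endpoints at ranks 2 and 38: θ*₍2₎ = 19.30, θ*₍38₎ = 39.01.
Basic interval reflects these around s:
  lower = 2 × 30.68 − 39.01 = 22.35
  upper = 2 × 30.68 − 19.30 = 42.06

(22.35, 42.06)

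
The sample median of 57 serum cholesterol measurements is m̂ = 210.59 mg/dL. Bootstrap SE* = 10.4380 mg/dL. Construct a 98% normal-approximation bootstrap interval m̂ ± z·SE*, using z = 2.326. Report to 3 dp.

Margin = 2.326 × 10.4380 = 24.2788
Interval: 210.59 ± 24.2788

(186.311, 234.869)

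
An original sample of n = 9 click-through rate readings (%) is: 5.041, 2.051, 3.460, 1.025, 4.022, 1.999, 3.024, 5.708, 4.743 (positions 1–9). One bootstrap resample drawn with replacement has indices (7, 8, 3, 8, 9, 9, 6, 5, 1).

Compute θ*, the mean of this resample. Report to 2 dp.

Resample values: 3.024, 5.708, 3.460, 5.708, 4.743, 4.743, 1.999, 4.022, 5.041.
Mean = (3.024 + 5.708 + 3.460 + 5.708 + 4.743 + 4.743 + 1.999 + 4.022 + 5.041) / 9 = 38.4480 / 9 = 4.27

θ* = 4.27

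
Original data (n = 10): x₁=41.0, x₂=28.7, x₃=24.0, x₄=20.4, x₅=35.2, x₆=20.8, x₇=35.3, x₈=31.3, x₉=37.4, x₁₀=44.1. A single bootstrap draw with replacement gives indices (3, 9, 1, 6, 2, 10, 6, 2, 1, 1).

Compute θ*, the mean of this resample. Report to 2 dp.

Resample values: 24.0, 37.4, 41.0, 20.8, 28.7, 44.1, 20.8, 28.7, 41.0, 41.0.
Mean = (24.0 + 37.4 + 41.0 + 20.8 + 28.7 + 44.1 + 20.8 + 28.7 + 41.0 + 41.0) / 10 = 327.50 / 10 = 32.75

θ* = 32.75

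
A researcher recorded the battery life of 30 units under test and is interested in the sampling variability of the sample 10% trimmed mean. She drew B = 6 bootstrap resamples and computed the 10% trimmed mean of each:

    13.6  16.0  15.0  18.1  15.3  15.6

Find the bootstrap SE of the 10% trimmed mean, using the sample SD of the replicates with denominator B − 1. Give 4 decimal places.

Bootstrap SE is the standard deviation of the 6 replicate 10% trimmed means.
Mean of replicates: (13.6 + 16.0 + 15.0 + 18.1 + 15.3 + 15.6) / 6 = 93.60000 / 6 = 15.60000
Sum of squared deviations: (−2.00000)² + (+0.40000)² + (−0.60000)² + (+2.50000)² + (−0.30000)² + (+0.00000)² = 10.86000
Variance = 10.86000 / 5 = 2.17200
SE* = √2.17200

SE* = 1.4738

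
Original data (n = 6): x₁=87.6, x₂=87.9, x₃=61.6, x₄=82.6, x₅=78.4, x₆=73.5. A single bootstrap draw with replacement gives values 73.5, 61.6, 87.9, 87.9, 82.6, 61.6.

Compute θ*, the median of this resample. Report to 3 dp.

Sorted: 61.6, 61.6, 73.5, 82.6, 87.9, 87.9
Median = average of the two middle values = 78.050

θ* = 78.050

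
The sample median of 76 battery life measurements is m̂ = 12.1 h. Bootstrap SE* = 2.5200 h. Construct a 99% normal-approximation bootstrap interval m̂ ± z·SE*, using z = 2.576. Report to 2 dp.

(5.61, 18.59)

Margin = 2.576 × 2.5200 = 6.492
Interval: 12.1 ± 6.492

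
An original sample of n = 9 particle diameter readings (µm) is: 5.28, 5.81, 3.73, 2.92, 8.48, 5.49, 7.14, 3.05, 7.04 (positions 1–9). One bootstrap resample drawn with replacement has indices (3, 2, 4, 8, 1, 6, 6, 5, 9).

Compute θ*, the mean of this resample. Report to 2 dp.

Resample values: 3.73, 5.81, 2.92, 3.05, 5.28, 5.49, 5.49, 8.48, 7.04.
Mean = (3.73 + 5.81 + 2.92 + 3.05 + 5.28 + 5.49 + 5.49 + 8.48 + 7.04) / 9 = 47.290 / 9 = 5.25

θ* = 5.25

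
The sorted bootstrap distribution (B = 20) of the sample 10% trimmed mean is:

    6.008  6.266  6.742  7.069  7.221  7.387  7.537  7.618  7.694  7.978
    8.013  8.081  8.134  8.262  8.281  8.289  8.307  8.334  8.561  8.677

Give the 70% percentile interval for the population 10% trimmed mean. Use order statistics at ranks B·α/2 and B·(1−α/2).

α = 0.30; lower rank = 20 × 0.150 = 3; upper rank = 20 × 0.850 = 17.
The 3rd smallest replicate is 6.742; the 17th is 8.307.

(6.742, 8.307)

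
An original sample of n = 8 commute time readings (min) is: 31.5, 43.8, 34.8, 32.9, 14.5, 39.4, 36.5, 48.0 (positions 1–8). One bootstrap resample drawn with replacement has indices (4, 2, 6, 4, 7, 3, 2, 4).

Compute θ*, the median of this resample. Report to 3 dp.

Resample values: 32.9, 43.8, 39.4, 32.9, 36.5, 34.8, 43.8, 32.9.
Sorted: 32.9, 32.9, 32.9, 34.8, 36.5, 39.4, 43.8, 43.8
Median = average of the two middle values = 35.650

θ* = 35.650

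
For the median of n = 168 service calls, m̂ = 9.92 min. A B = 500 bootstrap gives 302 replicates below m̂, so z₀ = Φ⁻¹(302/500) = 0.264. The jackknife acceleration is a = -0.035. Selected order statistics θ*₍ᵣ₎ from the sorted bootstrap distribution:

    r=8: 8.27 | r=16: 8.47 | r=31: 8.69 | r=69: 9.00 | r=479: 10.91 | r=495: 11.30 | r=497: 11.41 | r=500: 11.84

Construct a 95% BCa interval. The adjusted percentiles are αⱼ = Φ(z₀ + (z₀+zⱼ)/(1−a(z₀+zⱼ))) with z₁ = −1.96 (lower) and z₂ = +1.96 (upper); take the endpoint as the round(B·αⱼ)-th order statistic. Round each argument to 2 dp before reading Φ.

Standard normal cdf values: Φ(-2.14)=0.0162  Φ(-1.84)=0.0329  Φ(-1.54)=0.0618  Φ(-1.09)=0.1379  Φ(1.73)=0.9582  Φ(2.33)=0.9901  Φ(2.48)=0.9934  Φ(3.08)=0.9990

Lower: z₀ + z₁ = 0.264 + (-1.960) = -1.696; 1 − a(z₀+z₁) = 1 − (-0.035)(-1.696) = 0.9406; argument = 0.264 + (-1.696)/0.9406 = -1.5390 → -1.54.
α₁ = Φ(-1.54) = 0.0618; rank = round(500 × 0.0618) = 31; θ*₍31₎ = 8.69.
Upper: z₀ + z₂ = 2.224; 1 − a(z₀+z₂) = 1.0778; argument = 2.3274 → 2.33; α₂ = 0.9901; rank = 495; θ*₍495₎ = 11.30.

(8.69, 11.30)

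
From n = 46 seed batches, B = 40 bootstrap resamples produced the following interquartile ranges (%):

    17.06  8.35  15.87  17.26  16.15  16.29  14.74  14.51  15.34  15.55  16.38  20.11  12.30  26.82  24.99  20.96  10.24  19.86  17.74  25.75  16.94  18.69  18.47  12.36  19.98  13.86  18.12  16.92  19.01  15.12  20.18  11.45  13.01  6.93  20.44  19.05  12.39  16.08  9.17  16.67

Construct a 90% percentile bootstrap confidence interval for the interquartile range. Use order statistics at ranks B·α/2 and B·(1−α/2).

(8.35, 24.99)

Sorted replicates: 6.93, 8.35, 9.17, 10.24, 11.45, 12.30, 12.36, 12.39, 13.01, 13.86, 14.51, 14.74, 15.12, 15.34, 15.55, 15.87, 16.08, 16.15, 16.29, 16.38, 16.67, 16.92, 16.94, 17.06, 17.26, 17.74, 18.12, 18.47, 18.69, 19.01, 19.05, 19.86, 19.98, 20.11, 20.18, 20.44, 20.96, 24.99, 25.75, 26.82
α = 0.10; lower rank = 40 × 0.050 = 2; upper rank = 40 × 0.950 = 38.
The 2nd smallest replicate is 8.35; the 38th is 24.99.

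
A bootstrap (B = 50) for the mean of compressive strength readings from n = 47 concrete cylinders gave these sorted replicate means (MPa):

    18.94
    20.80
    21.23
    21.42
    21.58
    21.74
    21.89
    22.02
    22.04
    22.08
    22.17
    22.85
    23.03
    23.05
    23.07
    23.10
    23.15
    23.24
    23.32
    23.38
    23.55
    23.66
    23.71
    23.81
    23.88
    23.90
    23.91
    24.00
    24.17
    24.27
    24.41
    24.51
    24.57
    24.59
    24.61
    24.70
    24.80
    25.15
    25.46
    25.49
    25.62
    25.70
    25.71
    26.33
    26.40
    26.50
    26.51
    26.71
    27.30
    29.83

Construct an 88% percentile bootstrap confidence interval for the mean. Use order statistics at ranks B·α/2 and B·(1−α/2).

(21.23, 26.51)

α = 0.12; lower rank = 50 × 0.060 = 3; upper rank = 50 × 0.940 = 47.
The 3rd smallest replicate is 21.23; the 47th is 26.51.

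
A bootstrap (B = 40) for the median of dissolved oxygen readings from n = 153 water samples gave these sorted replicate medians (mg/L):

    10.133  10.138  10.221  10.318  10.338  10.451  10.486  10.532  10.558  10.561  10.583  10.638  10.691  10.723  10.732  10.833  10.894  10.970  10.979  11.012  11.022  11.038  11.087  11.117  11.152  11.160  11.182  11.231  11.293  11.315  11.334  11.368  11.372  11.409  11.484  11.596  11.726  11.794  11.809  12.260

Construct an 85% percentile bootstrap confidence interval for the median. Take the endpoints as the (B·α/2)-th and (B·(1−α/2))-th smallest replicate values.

(10.221, 11.726)

α = 0.15; lower rank = 40 × 0.075 = 3; upper rank = 40 × 0.925 = 37.
The 3rd smallest replicate is 10.221; the 37th is 11.726.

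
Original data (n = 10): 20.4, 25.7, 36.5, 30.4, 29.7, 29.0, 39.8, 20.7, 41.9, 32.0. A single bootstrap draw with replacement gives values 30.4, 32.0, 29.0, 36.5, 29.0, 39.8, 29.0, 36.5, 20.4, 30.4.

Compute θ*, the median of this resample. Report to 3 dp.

Sorted: 20.4, 29.0, 29.0, 29.0, 30.4, 30.4, 32.0, 36.5, 36.5, 39.8
Median = average of the two middle values = 30.400

θ* = 30.400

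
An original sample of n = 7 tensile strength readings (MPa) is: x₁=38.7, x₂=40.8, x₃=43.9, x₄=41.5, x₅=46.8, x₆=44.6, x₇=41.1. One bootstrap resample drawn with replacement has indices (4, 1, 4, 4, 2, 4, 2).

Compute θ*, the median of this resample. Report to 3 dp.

Resample values: 41.5, 38.7, 41.5, 41.5, 40.8, 41.5, 40.8.
Sorted: 38.7, 40.8, 40.8, 41.5, 41.5, 41.5, 41.5
Median = middle value = 41.500

θ* = 41.500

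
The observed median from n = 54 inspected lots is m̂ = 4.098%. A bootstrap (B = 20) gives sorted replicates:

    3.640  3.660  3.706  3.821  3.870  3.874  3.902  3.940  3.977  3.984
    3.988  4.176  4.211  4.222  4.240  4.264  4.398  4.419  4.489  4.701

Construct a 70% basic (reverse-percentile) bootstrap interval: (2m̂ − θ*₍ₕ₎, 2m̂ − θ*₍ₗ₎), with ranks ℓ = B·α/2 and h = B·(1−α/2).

Percentile endpoints at ranks 3 and 17: θ*₍3₎ = 3.706, θ*₍17₎ = 4.398.
Basic interval reflects these around m̂:
  lower = 2 × 4.098 − 4.398 = 3.798
  upper = 2 × 4.098 − 3.706 = 4.490

(3.798, 4.490)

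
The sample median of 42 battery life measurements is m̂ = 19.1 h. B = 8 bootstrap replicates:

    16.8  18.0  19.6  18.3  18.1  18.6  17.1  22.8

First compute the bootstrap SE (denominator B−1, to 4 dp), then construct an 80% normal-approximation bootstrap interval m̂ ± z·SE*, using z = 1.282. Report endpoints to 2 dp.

Mean of replicates = 18.6625; sum of squared deviations = 24.7987; SE* = √(24.7987/7) = 1.8822
Margin = 1.282 × 1.8822 = 2.413
Interval: 19.1 ± 2.413

(16.69, 21.51)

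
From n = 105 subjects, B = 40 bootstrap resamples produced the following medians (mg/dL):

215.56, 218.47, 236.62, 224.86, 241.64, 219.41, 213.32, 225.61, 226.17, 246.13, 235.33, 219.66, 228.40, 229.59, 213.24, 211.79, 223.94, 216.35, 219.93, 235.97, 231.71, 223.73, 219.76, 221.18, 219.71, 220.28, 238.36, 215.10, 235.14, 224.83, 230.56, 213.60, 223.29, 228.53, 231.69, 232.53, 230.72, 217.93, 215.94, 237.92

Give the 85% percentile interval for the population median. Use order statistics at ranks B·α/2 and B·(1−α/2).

(213.32, 237.92)

Sorted replicates: 211.79, 213.24, 213.32, 213.60, 215.10, 215.56, 215.94, 216.35, 217.93, 218.47, 219.41, 219.66, 219.71, 219.76, 219.93, 220.28, 221.18, 223.29, 223.73, 223.94, 224.83, 224.86, 225.61, 226.17, 228.40, 228.53, 229.59, 230.56, 230.72, 231.69, 231.71, 232.53, 235.14, 235.33, 235.97, 236.62, 237.92, 238.36, 241.64, 246.13
α = 0.15; lower rank = 40 × 0.075 = 3; upper rank = 40 × 0.925 = 37.
The 3rd smallest replicate is 213.32; the 37th is 237.92.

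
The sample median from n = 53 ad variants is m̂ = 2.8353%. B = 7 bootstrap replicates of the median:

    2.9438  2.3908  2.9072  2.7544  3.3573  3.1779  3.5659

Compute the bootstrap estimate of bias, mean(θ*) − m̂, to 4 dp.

mean(θ*) = (2.9438 + 2.3908 + 2.9072 + 2.7544 + 3.3573 + 3.1779 + 3.5659) / 7 = 3.01390
bias = 3.01390 − 2.8353

bias = +0.1786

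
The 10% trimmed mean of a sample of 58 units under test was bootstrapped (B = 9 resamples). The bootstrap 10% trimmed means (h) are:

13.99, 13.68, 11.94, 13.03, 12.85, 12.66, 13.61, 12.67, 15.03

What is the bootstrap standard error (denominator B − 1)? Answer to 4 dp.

SE* = 0.9107

Bootstrap SE is the standard deviation of the 9 replicate 10% trimmed means.
Mean of replicates: (13.99 + 13.68 + 11.94 + 13.03 + 12.85 + 12.66 + 13.61 + 12.67 + 15.03) / 9 = 119.46000 / 9 = 13.27333
Sum of squared deviations: (+0.71667)² + (+0.40667)² + (−1.33333)² + (−0.24333)² + (−0.42333)² + (−0.61333)² + (+0.33667)² + (−0.60333)² + (+1.75667)² = 6.63460
Variance = 6.63460 / 8 = 0.82932
SE* = √0.82932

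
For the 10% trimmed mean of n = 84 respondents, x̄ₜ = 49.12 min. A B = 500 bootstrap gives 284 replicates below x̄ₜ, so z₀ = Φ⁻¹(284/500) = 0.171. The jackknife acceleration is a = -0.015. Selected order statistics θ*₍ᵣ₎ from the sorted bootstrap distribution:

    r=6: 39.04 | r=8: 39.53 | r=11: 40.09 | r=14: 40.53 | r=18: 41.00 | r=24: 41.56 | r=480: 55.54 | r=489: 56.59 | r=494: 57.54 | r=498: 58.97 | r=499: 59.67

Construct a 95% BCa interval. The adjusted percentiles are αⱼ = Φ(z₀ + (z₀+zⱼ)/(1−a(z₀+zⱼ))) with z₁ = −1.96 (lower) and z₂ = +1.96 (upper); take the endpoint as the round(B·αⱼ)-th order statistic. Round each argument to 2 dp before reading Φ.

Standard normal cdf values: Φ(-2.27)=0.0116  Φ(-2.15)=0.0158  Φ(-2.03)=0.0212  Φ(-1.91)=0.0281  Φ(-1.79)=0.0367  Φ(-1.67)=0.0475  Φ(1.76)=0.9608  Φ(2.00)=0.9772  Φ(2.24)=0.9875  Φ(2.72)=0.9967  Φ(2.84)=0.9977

Lower: z₀ + z₁ = 0.171 + (-1.960) = -1.789; 1 − a(z₀+z₁) = 1 − (-0.015)(-1.789) = 0.9732; argument = 0.171 + (-1.789)/0.9732 = -1.6673 → -1.67.
α₁ = Φ(-1.67) = 0.0475; rank = round(500 × 0.0475) = 24; θ*₍24₎ = 41.56.
Upper: z₀ + z₂ = 2.131; 1 − a(z₀+z₂) = 1.0320; argument = 2.2360 → 2.24; α₂ = 0.9875; rank = 494; θ*₍494₎ = 57.54.

(41.56, 57.54)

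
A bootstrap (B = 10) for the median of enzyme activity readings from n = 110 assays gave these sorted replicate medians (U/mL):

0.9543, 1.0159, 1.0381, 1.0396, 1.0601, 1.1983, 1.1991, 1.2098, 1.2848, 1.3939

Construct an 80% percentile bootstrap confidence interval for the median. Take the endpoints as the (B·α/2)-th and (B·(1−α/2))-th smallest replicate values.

(0.9543, 1.2848)

α = 0.20; lower rank = 10 × 0.100 = 1; upper rank = 10 × 0.900 = 9.
The 1st smallest replicate is 0.9543; the 9th is 1.2848.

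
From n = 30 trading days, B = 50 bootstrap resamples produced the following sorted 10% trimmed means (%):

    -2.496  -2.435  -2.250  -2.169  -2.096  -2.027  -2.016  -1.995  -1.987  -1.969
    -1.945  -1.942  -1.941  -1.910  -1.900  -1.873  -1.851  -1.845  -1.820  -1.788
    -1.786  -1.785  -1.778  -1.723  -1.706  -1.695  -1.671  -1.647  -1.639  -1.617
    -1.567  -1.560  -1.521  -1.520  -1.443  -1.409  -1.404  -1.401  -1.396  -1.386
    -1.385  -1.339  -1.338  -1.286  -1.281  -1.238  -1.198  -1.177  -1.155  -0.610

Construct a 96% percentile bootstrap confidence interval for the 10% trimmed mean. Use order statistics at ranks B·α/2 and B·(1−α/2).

α = 0.04; lower rank = 50 × 0.020 = 1; upper rank = 50 × 0.980 = 49.
The 1st smallest replicate is -2.496; the 49th is -1.155.

(-2.496, -1.155)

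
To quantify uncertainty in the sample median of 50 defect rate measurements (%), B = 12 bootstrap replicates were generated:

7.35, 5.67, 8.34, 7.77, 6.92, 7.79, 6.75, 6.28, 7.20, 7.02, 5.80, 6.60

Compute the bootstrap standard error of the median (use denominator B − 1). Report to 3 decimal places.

Bootstrap SE is the standard deviation of the 12 replicate medians.
Mean of replicates: (7.35 + 5.67 + 8.34 + 7.77 + 6.92 + 7.79 + 6.75 + 6.28 + 7.20 + 7.02 + 5.80 + 6.60) / 12 = 83.4900 / 12 = 6.9575
Sum of squared deviations: (+0.3925)² + (−1.2875)² + (+1.3825)² + (+0.8125)² + (−0.0375)² + (+0.8325)² + (−0.2075)² + (−0.6775)² + (+0.2425)² + (+0.0625)² + (−1.1575)² + (−0.3575)² = 7.1100
Variance = 7.1100 / 11 = 0.6464
SE* = √0.6464

SE* = 0.804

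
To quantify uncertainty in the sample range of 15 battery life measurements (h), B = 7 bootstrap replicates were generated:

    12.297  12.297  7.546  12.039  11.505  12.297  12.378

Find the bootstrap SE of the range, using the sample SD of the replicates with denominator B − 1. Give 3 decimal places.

Bootstrap SE is the standard deviation of the 7 replicate ranges.
Mean of replicates: (12.297 + 12.297 + 7.546 + 12.039 + 11.505 + 12.297 + 12.378) / 7 = 80.3590 / 7 = 11.4799
Sum of squared deviations: (+0.8171)² + (+0.8171)² + (−3.9339)² + (+0.5591)² + (+0.0251)² + (+0.8171)² + (+0.8981)² = 18.5983
Variance = 18.5983 / 6 = 3.0997
SE* = √3.0997

SE* = 1.761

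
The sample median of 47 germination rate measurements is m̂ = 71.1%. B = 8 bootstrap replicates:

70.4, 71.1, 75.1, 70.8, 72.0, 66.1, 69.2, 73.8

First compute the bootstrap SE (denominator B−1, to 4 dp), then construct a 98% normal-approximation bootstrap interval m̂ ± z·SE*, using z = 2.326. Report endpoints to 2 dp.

Mean of replicates = 71.0625; sum of squared deviations = 53.2787; SE* = √(53.2787/7) = 2.7588
Margin = 2.326 × 2.7588 = 6.417
Interval: 71.1 ± 6.417

(64.68, 77.52)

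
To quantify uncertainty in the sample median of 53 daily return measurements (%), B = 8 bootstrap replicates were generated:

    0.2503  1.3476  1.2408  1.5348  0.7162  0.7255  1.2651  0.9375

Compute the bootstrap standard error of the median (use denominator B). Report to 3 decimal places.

Bootstrap SE is the standard deviation of the 8 replicate medians.
Mean of replicates: (0.2503 + 1.3476 + 1.2408 + 1.5348 + 0.7162 + 0.7255 + 1.2651 + 0.9375) / 8 = 8.01780 / 8 = 1.00222
Sum of squared deviations: (−0.75192)² + (+0.34537)² + (+0.23857)² + (+0.53258)² + (−0.28602)² + (−0.27672)² + (+0.26287)² + (−0.06472)² = 1.25691
Variance = 1.25691 / 8 = 0.15711
SE* = √0.15711

SE* = 0.396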